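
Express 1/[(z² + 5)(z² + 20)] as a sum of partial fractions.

Coefficient matching gives A = C = 0, B = 1/(20-5) = 1/15, D = -B = -1/15
Result: (1/15)/(z² + 5) - (1/15)/(z² + 20)


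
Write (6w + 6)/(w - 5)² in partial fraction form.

(6w + 6) = A(w - 5) + B. At w = 5: B = 6·5 + 6 = 36. Coeff of w: A = 6
Result: 6/(w - 5) + 36/(w - 5)²


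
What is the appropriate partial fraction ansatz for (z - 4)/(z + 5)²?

Repeated linear factor: α/(z + 5) + β/(z + 5)²


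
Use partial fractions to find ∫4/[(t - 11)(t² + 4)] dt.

Cover-up at t=11: A = 4/(11²+4) = 4/125. Coeff matching: B = -4/125, C = -44/125. Decomposition: (4/125)/(t - 11) - ((4/125)t + 44/125)/(t² + 4). Integrate: linear → ln, quadratic → (1/2)ln + arctan: (4/125) ln|(t - 11)| - (2/125) ln(t² + 4) - (22/125) arctan(t/2) + C


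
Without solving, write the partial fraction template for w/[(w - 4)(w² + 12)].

Linear + irreducible quadratic: P/(w - 4) + (Qw + R)/(w² + 12)


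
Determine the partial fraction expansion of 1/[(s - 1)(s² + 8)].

Cover-up at s = 1: A = 1/(1² + 8) = 1/9. Then B = -A = -1/9, C = -A·(0 + 1) = -1/9
Result: (1/9)/(s - 1) - ((1/9)s + 1/9)/(s² + 8)


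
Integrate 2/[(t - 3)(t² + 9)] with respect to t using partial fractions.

Cover-up at t=3: α = 2/(3²+9) = 1/9. Coeff matching: β = -1/9, γ = -1/3. Decomposition: (1/9)/(t - 3) - ((1/9)t + 1/3)/(t² + 9). Integrate: linear → ln, quadratic → (1/2)ln + arctan: (1/9) ln|(t - 3)| - (1/18) ln(t² + 9) - (1/9) arctan(t/3) + C


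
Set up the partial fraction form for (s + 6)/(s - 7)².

Repeated linear factor: α/(s - 7) + β/(s - 7)²


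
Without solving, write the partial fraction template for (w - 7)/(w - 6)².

Repeated linear factor: P/(w - 6) + Q/(w - 6)²


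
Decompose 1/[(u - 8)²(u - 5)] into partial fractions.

Cover-up at u=5: R = 1/(5 - 8)² = 1/9. Cover-up at u=8: Q = 1/(8 - 5) = 1/3. Comparing u² coeff: P = -R = -1/9
Result: (-1/9)/(u - 8) + (1/3)/(u - 8)² + (1/9)/(u - 5)


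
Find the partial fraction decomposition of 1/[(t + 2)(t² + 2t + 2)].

Cover-up at t = -2: A = 1/((-2)² + 2·(-2) + 2) = 1/2. Then B = -A = -1/2, C = -A·(2 - 2) = 0
Result: (1/2)/(t + 2) - ((1/2)t)/(t² + 2t + 2)


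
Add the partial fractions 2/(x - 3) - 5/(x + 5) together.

Common denominator (x - 3)(x + 5). Numerator: 2(x + 5) - 5(x - 3) = (2x + 10) - (5x - 15) = -3x + 25
Result: (-3x + 25)/[(x - 3)(x + 5)]


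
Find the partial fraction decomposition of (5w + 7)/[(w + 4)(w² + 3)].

At w=-4: A = (5·(-4) + 7)/((-4)² + 3) = -13/19. B = -A = 13/19, C = 5 - (-4)·A = 43/19
Result: (-13/19)/(w + 4) + ((13/19)w + 43/19)/(w² + 3)


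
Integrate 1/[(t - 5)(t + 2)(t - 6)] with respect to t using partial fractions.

Cover-up: α = -1/7, β = 1/56, γ = 1/8. Decomposition: (-1/7)/(t - 5) + (1/56)/(t + 2) + (1/8)/(t - 6). Integrate each term: (-1/7) ln|(t - 5)| + (1/56) ln|(t + 2)| + (1/8) ln|(t - 6)| + C


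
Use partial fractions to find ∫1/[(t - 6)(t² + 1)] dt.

Cover-up at t=6: A = 1/(6²+1) = 1/37. Coeff matching: B = -1/37, C = -6/37. Decomposition: (1/37)/(t - 6) - ((1/37)t + 6/37)/(t² + 1). Integrate: linear → ln, quadratic → (1/2)ln + arctan: (1/37) ln|(t - 6)| - (1/74) ln(t² + 1) - (6/37) arctan(t) + C


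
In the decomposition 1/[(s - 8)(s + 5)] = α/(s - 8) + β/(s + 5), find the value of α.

Cover-up at s = 8: α = 1/(8 + 5) = 1/13


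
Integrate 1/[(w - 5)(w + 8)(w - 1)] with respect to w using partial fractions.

Cover-up: P = 1/52, Q = 1/117, R = -1/36. Decomposition: (1/52)/(w - 5) + (1/117)/(w + 8) - (1/36)/(w - 1). Integrate each term: (1/52) ln|(w - 5)| + (1/117) ln|(w + 8)| - (1/36) ln|(w - 1)| + C


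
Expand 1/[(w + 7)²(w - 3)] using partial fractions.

Cover-up at w=3: C = 1/(3 + 7)² = 1/100. Cover-up at w=-7: B = 1/(-7 - 3) = -1/10. Comparing w² coeff: A = -C = -1/100
Result: (-1/100)/(w + 7) - (1/10)/(w + 7)² + (1/100)/(w - 3)


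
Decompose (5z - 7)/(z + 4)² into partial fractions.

(5z - 7) = P(z + 4) + Q. At z = -4: Q = 5·(-4) - 7 = -27. Coeff of z: P = 5
Result: 5/(z + 4) - 27/(z + 4)²


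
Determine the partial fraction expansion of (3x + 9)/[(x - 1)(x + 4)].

At x=1: A = (3·1 + 9)/(1 + 4) = 12/5. At x=-4: B = (3·(-4) + 9)/(-4 - 1) = 3/5
Result: (12/5)/(x - 1) + (3/5)/(x + 4)


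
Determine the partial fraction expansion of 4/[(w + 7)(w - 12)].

4/(w + 7)(w - 12) = P/(w + 7) + Q/(w - 12). P = 4/(-7 - 12) = -4/19, Q = 4/(12 + 7) = 4/19
Result: (-4/19)/(w + 7) + (4/19)/(w - 12)


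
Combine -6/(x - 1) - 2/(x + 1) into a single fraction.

Common denominator (x - 1)(x + 1). Numerator: -6(x + 1) - 2(x - 1) = (-6x - 6) - (2x - 2) = -8x - 4
Result: (-8x - 4)/[(x - 1)(x + 1)]


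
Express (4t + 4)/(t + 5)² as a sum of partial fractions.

(4t + 4) = P(t + 5) + Q. At t = -5: Q = 4·(-5) + 4 = -16. Coeff of t: P = 4
Result: 4/(t + 5) - 16/(t + 5)²


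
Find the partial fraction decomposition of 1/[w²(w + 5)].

Cover-up at w=-5: R = 1/(-5 - 0)² = 1/25. Cover-up at w=0: Q = 1/(0 + 5) = 1/5. Comparing w² coeff: P = -R = -1/25
Result: (-1/25)/w + (1/5)/w² + (1/25)/(w + 5)


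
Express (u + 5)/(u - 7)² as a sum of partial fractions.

(u + 5) = α(u - 7) + β. At u = 7: β = 1·7 + 5 = 12. Coeff of u: α = 1
Result: 1/(u - 7) + 12/(u - 7)²


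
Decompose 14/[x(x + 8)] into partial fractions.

14/x(x + 8) = A/x + B/(x + 8). A = 14/(0 + 8) = 7/4, B = 14/(-8 - 0) = -7/4
Result: (7/4)/x - (7/4)/(x + 8)


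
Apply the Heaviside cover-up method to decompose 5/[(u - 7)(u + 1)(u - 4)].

Cover (u - 7), u=7: A = 5/[(7 + 1)(7 - 4)] = 5/24. Cover (u + 1), u=-1: B = 5/[(-1 - 7)(-1 - 4)] = 1/8. Cover (u - 4), u=4: C = 5/[(4 - 7)(4 + 1)] = -1/3.
Result: (5/24)/(u - 7) + (1/8)/(u + 1) - (1/3)/(u - 4)


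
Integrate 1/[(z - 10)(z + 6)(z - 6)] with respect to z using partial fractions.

Cover-up: A = 1/64, B = 1/192, C = -1/48. Decomposition: (1/64)/(z - 10) + (1/192)/(z + 6) - (1/48)/(z - 6). Integrate each term: (1/64) ln|(z - 10)| + (1/192) ln|(z + 6)| - (1/48) ln|(z - 6)| + C


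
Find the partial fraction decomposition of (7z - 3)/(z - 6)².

(7z - 3) = A(z - 6) + B. At z = 6: B = 7·6 - 3 = 39. Coeff of z: A = 7
Result: 7/(z - 6) + 39/(z - 6)²


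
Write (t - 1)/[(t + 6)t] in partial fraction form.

At t=-6: A = (1·(-6) - 1)/(-6 - 0) = 7/6. At t=0: B = (1·0 - 1)/(0 + 6) = -1/6
Result: (7/6)/(t + 6) - (1/6)/t


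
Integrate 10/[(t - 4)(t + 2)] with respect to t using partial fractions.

Decompose: 10/[(t - 4)(t + 2)] = (5/3)/(t - 4) - (5/3)/(t + 2). Integrate each term: (5/3) ln|(t - 4)| - (5/3) ln|(t + 2)| + C


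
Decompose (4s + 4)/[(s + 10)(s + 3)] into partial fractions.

At s=-10: P = (4·(-10) + 4)/(-10 + 3) = 36/7. At s=-3: Q = (4·(-3) + 4)/(-3 + 10) = -8/7
Result: (36/7)/(s + 10) - (8/7)/(s + 3)


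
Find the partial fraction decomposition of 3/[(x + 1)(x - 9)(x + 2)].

Using cover-up method: α = -3/10, β = 3/110, γ = 3/11
Result: (-3/10)/(x + 1) + (3/110)/(x - 9) + (3/11)/(x + 2)


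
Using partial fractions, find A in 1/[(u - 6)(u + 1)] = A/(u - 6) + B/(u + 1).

Cover-up at u = 6: A = 1/(6 + 1) = 1/7


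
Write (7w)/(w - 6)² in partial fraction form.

(7w) = A(w - 6) + B. At w = 6: B = 7·6 + 0 = 42. Coeff of w: A = 7
Result: 7/(w - 6) + 42/(w - 6)²


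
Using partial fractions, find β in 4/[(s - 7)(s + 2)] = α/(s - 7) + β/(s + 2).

Cover-up at s = -2: β = 4/(-2 - 7) = -4/9


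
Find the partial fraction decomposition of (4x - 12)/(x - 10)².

(4x - 12) = α(x - 10) + β. At x = 10: β = 4·10 - 12 = 28. Coeff of x: α = 4
Result: 4/(x - 10) + 28/(x - 10)²


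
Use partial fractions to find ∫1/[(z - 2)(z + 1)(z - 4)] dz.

Cover-up: α = -1/6, β = 1/15, γ = 1/10. Decomposition: (-1/6)/(z - 2) + (1/15)/(z + 1) + (1/10)/(z - 4). Integrate each term: (-1/6) ln|(z - 2)| + (1/15) ln|(z + 1)| + (1/10) ln|(z - 4)| + C


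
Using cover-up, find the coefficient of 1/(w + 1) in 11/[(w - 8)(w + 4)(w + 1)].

Cover (w + 1), set w=-1: 11/[(-1 - 8)(-1 + 4)] = -11/27


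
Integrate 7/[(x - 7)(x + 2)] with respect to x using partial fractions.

Decompose: 7/[(x - 7)(x + 2)] = (7/9)/(x - 7) - (7/9)/(x + 2). Integrate each term: (7/9) ln|(x - 7)| - (7/9) ln|(x + 2)| + C


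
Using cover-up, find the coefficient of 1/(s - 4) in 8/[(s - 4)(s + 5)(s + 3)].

Cover (s - 4), set s=4: 8/[(4 + 5)(4 + 3)] = 8/63


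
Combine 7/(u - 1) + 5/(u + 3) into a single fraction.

Common denominator (u - 1)(u + 3). Numerator: 7(u + 3) + 5(u - 1) = (7u + 21) + (5u - 5) = 12u + 16
Result: (12u + 16)/[(u - 1)(u + 3)]


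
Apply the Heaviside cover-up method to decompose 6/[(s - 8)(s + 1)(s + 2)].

Cover (s - 8), s=8: P = 6/[(8 + 1)(8 + 2)] = 1/15. Cover (s + 1), s=-1: Q = 6/[(-1 - 8)(-1 + 2)] = -2/3. Cover (s + 2), s=-2: R = 6/[(-2 - 8)(-2 + 1)] = 3/5.
Result: (1/15)/(s - 8) - (2/3)/(s + 1) + (3/5)/(s + 2)


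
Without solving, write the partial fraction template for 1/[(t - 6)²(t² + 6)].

Repeated linear + quadratic: A/(t - 6) + B/(t - 6)² + (Ct + D)/(t² + 6)


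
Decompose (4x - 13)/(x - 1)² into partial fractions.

(4x - 13) = α(x - 1) + β. At x = 1: β = 4·1 - 13 = -9. Coeff of x: α = 4
Result: 4/(x - 1) - 9/(x - 1)²


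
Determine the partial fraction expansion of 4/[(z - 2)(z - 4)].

4/(z - 2)(z - 4) = A/(z - 2) + B/(z - 4). A = 4/(2 - 4) = -2, B = 4/(4 - 2) = 2
Result: -2/(z - 2) + 2/(z - 4)


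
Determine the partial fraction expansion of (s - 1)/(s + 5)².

(s - 1) = P(s + 5) + Q. At s = -5: Q = 1·(-5) - 1 = -6. Coeff of s: P = 1
Result: 1/(s + 5) - 6/(s + 5)²


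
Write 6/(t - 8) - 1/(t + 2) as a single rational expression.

Common denominator (t - 8)(t + 2). Numerator: 6(t + 2) - 1(t - 8) = (6t + 12) - (t - 8) = 5t + 20
Result: (5t + 20)/[(t - 8)(t + 2)]


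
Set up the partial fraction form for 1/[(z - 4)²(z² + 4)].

Repeated linear + quadratic: P/(z - 4) + Q/(z - 4)² + (Rz + S)/(z² + 4)


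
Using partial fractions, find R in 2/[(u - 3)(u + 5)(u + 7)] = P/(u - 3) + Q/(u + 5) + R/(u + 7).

Cover-up at u = -7: R = 2/[(-7 - 3)(-7 + 5)] = 2/[(-10)(-2)] = 2/20 = 1/10


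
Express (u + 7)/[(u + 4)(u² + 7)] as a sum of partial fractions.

At u=-4: α = (1·(-4) + 7)/((-4)² + 7) = 3/23. β = -α = -3/23, γ = 1 - (-4)·α = 35/23
Result: (3/23)/(u + 4) - ((3/23)u - 35/23)/(u² + 7)


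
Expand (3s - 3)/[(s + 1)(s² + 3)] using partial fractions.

At s=-1: α = (3·(-1) - 3)/((-1)² + 3) = -3/2. β = -α = 3/2, γ = 3 - (-1)·α = 3/2
Result: (-3/2)/(s + 1) + ((3/2)s + 3/2)/(s² + 3)


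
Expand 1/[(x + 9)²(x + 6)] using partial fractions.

Cover-up at x=-6: γ = 1/(-6 + 9)² = 1/9. Cover-up at x=-9: β = 1/(-9 + 6) = -1/3. Comparing x² coeff: α = -γ = -1/9
Result: (-1/9)/(x + 9) - (1/3)/(x + 9)² + (1/9)/(x + 6)


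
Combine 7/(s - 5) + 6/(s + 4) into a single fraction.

Common denominator (s - 5)(s + 4). Numerator: 7(s + 4) + 6(s - 5) = (7s + 28) + (6s - 30) = 13s - 2
Result: (13s - 2)/[(s - 5)(s + 4)]


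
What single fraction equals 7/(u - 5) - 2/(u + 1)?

Common denominator (u - 5)(u + 1). Numerator: 7(u + 1) - 2(u - 5) = (7u + 7) - (2u - 10) = 5u + 17
Result: (5u + 17)/[(u - 5)(u + 1)]


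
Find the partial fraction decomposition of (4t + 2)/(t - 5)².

(4t + 2) = A(t - 5) + B. At t = 5: B = 4·5 + 2 = 22. Coeff of t: A = 4
Result: 4/(t - 5) + 22/(t - 5)²


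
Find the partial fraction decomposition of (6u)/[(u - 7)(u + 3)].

At u=7: A = (6·7 + 0)/(7 + 3) = 21/5. At u=-3: B = (6·(-3) + 0)/(-3 - 7) = 9/5
Result: (21/5)/(u - 7) + (9/5)/(u + 3)


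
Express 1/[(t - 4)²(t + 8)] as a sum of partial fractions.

Cover-up at t=-8: R = 1/(-8 - 4)² = 1/144. Cover-up at t=4: Q = 1/(4 + 8) = 1/12. Comparing t² coeff: P = -R = -1/144
Result: (-1/144)/(t - 4) + (1/12)/(t - 4)² + (1/144)/(t + 8)


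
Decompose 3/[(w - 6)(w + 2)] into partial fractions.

3/(w - 6)(w + 2) = P/(w - 6) + Q/(w + 2). P = 3/(6 + 2) = 3/8, Q = 3/(-2 - 6) = -3/8
Result: (3/8)/(w - 6) - (3/8)/(w + 2)


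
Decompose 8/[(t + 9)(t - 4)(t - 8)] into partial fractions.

Using cover-up method: P = 8/221, Q = -2/13, R = 2/17
Result: (8/221)/(t + 9) - (2/13)/(t - 4) + (2/17)/(t - 8)


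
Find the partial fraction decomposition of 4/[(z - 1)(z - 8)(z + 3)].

Using cover-up method: P = -1/7, Q = 4/77, R = 1/11
Result: (-1/7)/(z - 1) + (4/77)/(z - 8) + (1/11)/(z + 3)


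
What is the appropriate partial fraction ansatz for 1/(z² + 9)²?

Repeated quadratic factor: (Az + B)/(z² + 9) + (Cz + D)/(z² + 9)²


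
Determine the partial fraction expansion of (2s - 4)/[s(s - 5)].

At s=0: P = (2·0 - 4)/(0 - 5) = 4/5. At s=5: Q = (2·5 - 4)/(5 - 0) = 6/5
Result: (4/5)/s + (6/5)/(s - 5)


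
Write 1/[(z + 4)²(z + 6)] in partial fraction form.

Cover-up at z=-6: R = 1/(-6 + 4)² = 1/4. Cover-up at z=-4: Q = 1/(-4 + 6) = 1/2. Comparing z² coeff: P = -R = -1/4
Result: (-1/4)/(z + 4) + (1/2)/(z + 4)² + (1/4)/(z + 6)


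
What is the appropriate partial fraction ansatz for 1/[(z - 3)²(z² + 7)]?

Repeated linear + quadratic: P/(z - 3) + Q/(z - 3)² + (Rz + S)/(z² + 7)


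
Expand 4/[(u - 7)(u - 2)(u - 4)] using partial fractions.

Using cover-up method: α = 4/15, β = 2/5, γ = -2/3
Result: (4/15)/(u - 7) + (2/5)/(u - 2) - (2/3)/(u - 4)


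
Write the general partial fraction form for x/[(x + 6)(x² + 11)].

Linear + irreducible quadratic: α/(x + 6) + (βx + γ)/(x² + 11)


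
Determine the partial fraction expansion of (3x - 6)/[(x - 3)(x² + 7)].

At x=3: A = (3·3 - 6)/(3² + 7) = 3/16. B = -A = -3/16, C = 3 - 3·A = 39/16
Result: (3/16)/(x - 3) - ((3/16)x - 39/16)/(x² + 7)


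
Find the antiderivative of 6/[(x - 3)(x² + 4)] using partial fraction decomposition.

Cover-up at x=3: α = 6/(3²+4) = 6/13. Coeff matching: β = -6/13, γ = -18/13. Decomposition: (6/13)/(x - 3) - ((6/13)x + 18/13)/(x² + 4). Integrate: linear → ln, quadratic → (1/2)ln + arctan: (6/13) ln|(x - 3)| - (3/13) ln(x² + 4) - (9/13) arctan(x/2) + C


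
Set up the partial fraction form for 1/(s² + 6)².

Repeated quadratic factor: (αs + β)/(s² + 6) + (γs + δ)/(s² + 6)²


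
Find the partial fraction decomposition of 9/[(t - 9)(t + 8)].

9/(t - 9)(t + 8) = A/(t - 9) + B/(t + 8). A = 9/(9 + 8) = 9/17, B = 9/(-8 - 9) = -9/17
Result: (9/17)/(t - 9) - (9/17)/(t + 8)


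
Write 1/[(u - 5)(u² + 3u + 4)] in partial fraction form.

Cover-up at u = 5: P = 1/(5² + 3·5 + 4) = 1/44. Then Q = -P = -1/44, R = -P·(3 + 5) = -2/11
Result: (1/44)/(u - 5) - ((1/44)u + 2/11)/(u² + 3u + 4)


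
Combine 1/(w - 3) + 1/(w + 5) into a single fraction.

Common denominator (w - 3)(w + 5). Numerator: 1(w + 5) + 1(w - 3) = (w + 5) + (w - 3) = 2w + 2
Result: (2w + 2)/[(w - 3)(w + 5)]


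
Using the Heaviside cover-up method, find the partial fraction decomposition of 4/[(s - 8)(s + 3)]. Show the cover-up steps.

Cover (s - 8): set s=8, get A = 4/(8 + 3) = 4/11. Cover (s + 3): set s=-3, get B = 4/(-3 - 8) = -4/11.
Result: (4/11)/(s - 8) - (4/11)/(s + 3)


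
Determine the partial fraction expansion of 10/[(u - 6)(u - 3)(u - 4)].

Using cover-up method: α = 5/3, β = 10/3, γ = -5
Result: (5/3)/(u - 6) + (10/3)/(u - 3) - 5/(u - 4)


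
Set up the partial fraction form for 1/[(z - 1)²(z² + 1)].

Repeated linear + quadratic: A/(z - 1) + B/(z - 1)² + (Cz + D)/(z² + 1)


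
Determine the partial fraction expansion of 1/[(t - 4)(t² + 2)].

Cover-up at t = 4: α = 1/(4² + 2) = 1/18. Then β = -α = -1/18, γ = -α·(0 + 4) = -2/9
Result: (1/18)/(t - 4) - ((1/18)t + 2/9)/(t² + 2)


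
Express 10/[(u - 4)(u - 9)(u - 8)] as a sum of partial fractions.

Using cover-up method: α = 1/2, β = 2, γ = -5/2
Result: (1/2)/(u - 4) + 2/(u - 9) - (5/2)/(u - 8)


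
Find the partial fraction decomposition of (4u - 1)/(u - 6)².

(4u - 1) = α(u - 6) + β. At u = 6: β = 4·6 - 1 = 23. Coeff of u: α = 4
Result: 4/(u - 6) + 23/(u - 6)²


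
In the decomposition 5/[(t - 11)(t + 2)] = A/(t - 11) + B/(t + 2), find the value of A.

Cover-up at t = 11: A = 5/(11 + 2) = 5/13


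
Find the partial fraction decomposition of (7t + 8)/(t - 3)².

(7t + 8) = P(t - 3) + Q. At t = 3: Q = 7·3 + 8 = 29. Coeff of t: P = 7
Result: 7/(t - 3) + 29/(t - 3)²


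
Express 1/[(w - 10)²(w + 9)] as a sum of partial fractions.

Cover-up at w=-9: C = 1/(-9 - 10)² = 1/361. Cover-up at w=10: B = 1/(10 + 9) = 1/19. Comparing w² coeff: A = -C = -1/361
Result: (-1/361)/(w - 10) + (1/19)/(w - 10)² + (1/361)/(w + 9)


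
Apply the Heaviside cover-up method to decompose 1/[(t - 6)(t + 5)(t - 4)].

Cover (t - 6), t=6: A = 1/[(6 + 5)(6 - 4)] = 1/22. Cover (t + 5), t=-5: B = 1/[(-5 - 6)(-5 - 4)] = 1/99. Cover (t - 4), t=4: C = 1/[(4 - 6)(4 + 5)] = -1/18.
Result: (1/22)/(t - 6) + (1/99)/(t + 5) - (1/18)/(t - 4)


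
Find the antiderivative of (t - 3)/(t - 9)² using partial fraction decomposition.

Decompose: A = 1, B = 1·9 - 3 = 6, so (t - 3)/(t - 9)² = 1/(t - 9) + 6/(t - 9)². Integrate: ∫ A/(t - 9) dt = ln|(t - 9)|; ∫ B/(t - 9)² dt = -6/(t - 9). Sum: ln|(t - 9)| - 6/(t - 9) + C


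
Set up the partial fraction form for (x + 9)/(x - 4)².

Repeated linear factor: α/(x - 4) + β/(x - 4)²


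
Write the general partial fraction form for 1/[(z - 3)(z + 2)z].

Three distinct linear factors: A/(z - 3) + B/(z + 2) + C/z


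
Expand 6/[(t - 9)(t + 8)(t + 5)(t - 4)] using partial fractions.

Using Heaviside cover-up: (3/595)/(t - 9) - (1/102)/(t + 8) + (1/63)/(t + 5) - (1/90)/(t - 4)


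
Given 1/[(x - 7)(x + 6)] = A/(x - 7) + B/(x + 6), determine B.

Cover-up at x = -6: B = 1/(-6 - 7) = -1/13


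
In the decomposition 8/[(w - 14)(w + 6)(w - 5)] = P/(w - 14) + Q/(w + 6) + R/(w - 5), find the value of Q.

Cover-up at w = -6: Q = 8/[(-6 - 14)(-6 - 5)] = 8/[(-20)(-11)] = 8/220 = 2/55


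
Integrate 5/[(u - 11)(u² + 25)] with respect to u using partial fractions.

Cover-up at u=11: α = 5/(11²+25) = 5/146. Coeff matching: β = -5/146, γ = -55/146. Decomposition: (5/146)/(u - 11) - ((5/146)u + 55/146)/(u² + 25). Integrate: linear → ln, quadratic → (1/2)ln + arctan: (5/146) ln|(u - 11)| - (5/292) ln(u² + 25) - (11/146) arctan(u/5) + C


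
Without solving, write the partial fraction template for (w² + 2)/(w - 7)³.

Repeated linear factor (power 3): P/(w - 7) + Q/(w - 7)² + R/(w - 7)³


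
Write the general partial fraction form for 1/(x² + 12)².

Repeated quadratic factor: (Ax + B)/(x² + 12) + (Cx + D)/(x² + 12)²


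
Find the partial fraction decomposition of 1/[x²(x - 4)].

Cover-up at x=4: γ = 1/(4 - 0)² = 1/16. Cover-up at x=0: β = 1/(0 - 4) = -1/4. Comparing x² coeff: α = -γ = -1/16
Result: (-1/16)/x - (1/4)/x² + (1/16)/(x - 4)


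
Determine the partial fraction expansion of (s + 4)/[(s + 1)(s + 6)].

At s=-1: A = (1·(-1) + 4)/(-1 + 6) = 3/5. At s=-6: B = (1·(-6) + 4)/(-6 + 1) = 2/5
Result: (3/5)/(s + 1) + (2/5)/(s + 6)


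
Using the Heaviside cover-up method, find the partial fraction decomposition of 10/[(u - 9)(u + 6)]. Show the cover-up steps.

Cover (u - 9): set u=9, get P = 10/(9 + 6) = 2/3. Cover (u + 6): set u=-6, get Q = 10/(-6 - 9) = -2/3.
Result: (2/3)/(u - 9) - (2/3)/(u + 6)


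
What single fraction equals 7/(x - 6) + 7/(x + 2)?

Common denominator (x - 6)(x + 2). Numerator: 7(x + 2) + 7(x - 6) = (7x + 14) + (7x - 42) = 14x - 28
Result: (14x - 28)/[(x - 6)(x + 2)]


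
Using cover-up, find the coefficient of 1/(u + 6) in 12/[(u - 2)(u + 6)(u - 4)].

Cover (u + 6), set u=-6: 12/[(-6 - 2)(-6 - 4)] = 3/20


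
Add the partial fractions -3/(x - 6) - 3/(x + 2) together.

Common denominator (x - 6)(x + 2). Numerator: -3(x + 2) - 3(x - 6) = (-3x - 6) - (3x - 18) = -6x + 12
Result: (-6x + 12)/[(x - 6)(x + 2)]


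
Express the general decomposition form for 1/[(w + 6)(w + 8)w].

Three distinct linear factors: α/(w + 6) + β/(w + 8) + γ/w


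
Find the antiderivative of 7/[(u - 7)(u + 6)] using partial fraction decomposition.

Decompose: 7/[(u - 7)(u + 6)] = (7/13)/(u - 7) - (7/13)/(u + 6). Integrate each term: (7/13) ln|(u - 7)| - (7/13) ln|(u + 6)| + C


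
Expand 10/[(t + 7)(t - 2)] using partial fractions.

10/(t + 7)(t - 2) = P/(t + 7) + Q/(t - 2). P = 10/(-7 - 2) = -10/9, Q = 10/(2 + 7) = 10/9
Result: (-10/9)/(t + 7) + (10/9)/(t - 2)


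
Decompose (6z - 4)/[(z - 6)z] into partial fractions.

At z=6: A = (6·6 - 4)/(6 - 0) = 16/3. At z=0: B = (6·0 - 4)/(0 - 6) = 2/3
Result: (16/3)/(z - 6) + (2/3)/z


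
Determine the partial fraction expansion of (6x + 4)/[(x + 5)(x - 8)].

At x=-5: α = (6·(-5) + 4)/(-5 - 8) = 2. At x=8: β = (6·8 + 4)/(8 + 5) = 4
Result: 2/(x + 5) + 4/(x - 8)


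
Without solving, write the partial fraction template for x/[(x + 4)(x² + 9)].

Linear + irreducible quadratic: P/(x + 4) + (Qx + R)/(x² + 9)


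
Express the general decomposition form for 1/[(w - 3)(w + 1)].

Distinct linear factors: P/(w - 3) + Q/(w + 1)


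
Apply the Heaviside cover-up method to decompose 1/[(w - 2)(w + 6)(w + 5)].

Cover (w - 2), w=2: α = 1/[(2 + 6)(2 + 5)] = 1/56. Cover (w + 6), w=-6: β = 1/[(-6 - 2)(-6 + 5)] = 1/8. Cover (w + 5), w=-5: γ = 1/[(-5 - 2)(-5 + 6)] = -1/7.
Result: (1/56)/(w - 2) + (1/8)/(w + 6) - (1/7)/(w + 5)


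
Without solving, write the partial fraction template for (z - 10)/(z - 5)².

Repeated linear factor: A/(z - 5) + B/(z - 5)²


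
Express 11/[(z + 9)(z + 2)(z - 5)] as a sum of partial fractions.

Using cover-up method: α = 11/98, β = -11/49, γ = 11/98
Result: (11/98)/(z + 9) - (11/49)/(z + 2) + (11/98)/(z - 5)


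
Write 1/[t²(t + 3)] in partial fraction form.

Cover-up at t=-3: R = 1/(-3 - 0)² = 1/9. Cover-up at t=0: Q = 1/(0 + 3) = 1/3. Comparing t² coeff: P = -R = -1/9
Result: (-1/9)/t + (1/3)/t² + (1/9)/(t + 3)


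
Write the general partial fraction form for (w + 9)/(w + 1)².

Repeated linear factor: α/(w + 1) + β/(w + 1)²


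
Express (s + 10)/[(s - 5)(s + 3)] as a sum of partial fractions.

At s=5: P = (1·5 + 10)/(5 + 3) = 15/8. At s=-3: Q = (1·(-3) + 10)/(-3 - 5) = -7/8
Result: (15/8)/(s - 5) - (7/8)/(s + 3)


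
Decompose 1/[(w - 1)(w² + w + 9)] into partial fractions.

Cover-up at w = 1: A = 1/(1² + 1·1 + 9) = 1/11. Then B = -A = -1/11, C = -A·(1 + 1) = -2/11
Result: (1/11)/(w - 1) - ((1/11)w + 2/11)/(w² + w + 9)


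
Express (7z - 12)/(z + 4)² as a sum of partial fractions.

(7z - 12) = A(z + 4) + B. At z = -4: B = 7·(-4) - 12 = -40. Coeff of z: A = 7
Result: 7/(z + 4) - 40/(z + 4)²


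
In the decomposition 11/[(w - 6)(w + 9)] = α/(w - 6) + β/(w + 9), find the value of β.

Cover-up at w = -9: β = 11/(-9 - 6) = -11/15


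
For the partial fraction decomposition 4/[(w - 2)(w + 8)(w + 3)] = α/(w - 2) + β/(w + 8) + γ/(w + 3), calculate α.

Cover-up at w = 2: α = 4/[(2 + 8)(2 + 3)] = 4/[(10)(5)] = 4/50 = 2/25


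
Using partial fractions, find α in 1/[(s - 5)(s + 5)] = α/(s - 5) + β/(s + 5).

Cover-up at s = 5: α = 1/(5 + 5) = 1/10


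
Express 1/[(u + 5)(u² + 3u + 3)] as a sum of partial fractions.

Cover-up at u = -5: α = 1/((-5)² + 3·(-5) + 3) = 1/13. Then β = -α = -1/13, γ = -α·(3 - 5) = 2/13
Result: (1/13)/(u + 5) - ((1/13)u - 2/13)/(u² + 3u + 3)


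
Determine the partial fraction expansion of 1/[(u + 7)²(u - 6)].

Cover-up at u=6: R = 1/(6 + 7)² = 1/169. Cover-up at u=-7: Q = 1/(-7 - 6) = -1/13. Comparing u² coeff: P = -R = -1/169
Result: (-1/169)/(u + 7) - (1/13)/(u + 7)² + (1/169)/(u - 6)


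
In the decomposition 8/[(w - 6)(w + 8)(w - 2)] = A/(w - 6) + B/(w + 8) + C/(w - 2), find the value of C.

Cover-up at w = 2: C = 8/[(2 - 6)(2 + 8)] = 8/[(-4)(10)] = -8/40 = -1/5


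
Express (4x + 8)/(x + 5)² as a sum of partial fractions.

(4x + 8) = α(x + 5) + β. At x = -5: β = 4·(-5) + 8 = -12. Coeff of x: α = 4
Result: 4/(x + 5) - 12/(x + 5)²


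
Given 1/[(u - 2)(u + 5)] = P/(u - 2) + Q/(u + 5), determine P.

Cover-up at u = 2: P = 1/(2 + 5) = 1/7


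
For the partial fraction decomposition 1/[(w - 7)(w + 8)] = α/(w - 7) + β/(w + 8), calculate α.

Cover-up at w = 7: α = 1/(7 + 8) = 1/15


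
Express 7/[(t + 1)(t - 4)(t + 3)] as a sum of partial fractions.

Using cover-up method: P = -7/10, Q = 1/5, R = 1/2
Result: (-7/10)/(t + 1) + (1/5)/(t - 4) + (1/2)/(t + 3)


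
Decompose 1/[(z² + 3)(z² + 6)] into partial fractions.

Coefficient matching gives A = C = 0, B = 1/(6-3) = 1/3, D = -B = -1/3
Result: (1/3)/(z² + 3) - (1/3)/(z² + 6)


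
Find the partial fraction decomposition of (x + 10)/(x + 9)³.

(x + 10) = α(x + 9)² + β(x + 9) + γ. At x = -9: γ = 1·(-9) + 10 = 1. Coefficients: α = 0, β = 1
Result: 1/(x + 9)² + 1/(x + 9)³


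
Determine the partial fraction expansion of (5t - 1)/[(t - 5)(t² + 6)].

At t=5: A = (5·5 - 1)/(5² + 6) = 24/31. B = -A = -24/31, C = 5 - 5·A = 35/31
Result: (24/31)/(t - 5) - ((24/31)t - 35/31)/(t² + 6)


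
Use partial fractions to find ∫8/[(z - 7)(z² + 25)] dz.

Cover-up at z=7: A = 8/(7²+25) = 4/37. Coeff matching: B = -4/37, C = -28/37. Decomposition: (4/37)/(z - 7) - ((4/37)z + 28/37)/(z² + 25). Integrate: linear → ln, quadratic → (1/2)ln + arctan: (4/37) ln|(z - 7)| - (2/37) ln(z² + 25) - (28/185) arctan(z/5) + C


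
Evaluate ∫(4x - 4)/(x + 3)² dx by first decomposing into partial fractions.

Decompose: α = 4, β = 4·(-3) - 4 = -16, so (4x - 4)/(x + 3)² = 4/(x + 3) - 16/(x + 3)². Integrate: ∫ α/(x + 3) dx = 4 ln|(x + 3)|; ∫ β/(x + 3)² dx = 16/(x + 3). Sum: 4 ln|(x + 3)| + 16/(x + 3) + C


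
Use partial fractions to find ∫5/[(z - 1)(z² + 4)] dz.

Cover-up at z=1: A = 5/(1²+4) = 1. Coeff matching: B = -1, C = -1. Decomposition: 1/(z - 1) - (z + 1)/(z² + 4). Integrate: linear → ln, quadratic → (1/2)ln + arctan: ln|(z - 1)| - (1/2) ln(z² + 4) - (1/2) arctan(z/2) + C


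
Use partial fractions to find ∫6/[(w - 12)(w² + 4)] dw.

Cover-up at w=12: P = 6/(12²+4) = 3/74. Coeff matching: Q = -3/74, R = -18/37. Decomposition: (3/74)/(w - 12) - ((3/74)w + 18/37)/(w² + 4). Integrate: linear → ln, quadratic → (1/2)ln + arctan: (3/74) ln|(w - 12)| - (3/148) ln(w² + 4) - (9/37) arctan(w/2) + C


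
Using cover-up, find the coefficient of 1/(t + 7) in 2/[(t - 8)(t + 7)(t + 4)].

Cover (t + 7), set t=-7: 2/[(-7 - 8)(-7 + 4)] = 2/45


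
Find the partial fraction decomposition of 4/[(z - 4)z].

4/(z - 4)z = P/(z - 4) + Q/z. P = 4/(4 - 0) = 1, Q = 4/(0 - 4) = -1
Result: 1/(z - 4) - 1/z


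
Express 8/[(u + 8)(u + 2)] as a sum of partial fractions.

8/(u + 8)(u + 2) = α/(u + 8) + β/(u + 2). α = 8/(-8 + 2) = -4/3, β = 8/(-2 + 8) = 4/3
Result: (-4/3)/(u + 8) + (4/3)/(u + 2)


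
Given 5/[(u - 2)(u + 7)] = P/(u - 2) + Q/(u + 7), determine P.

Cover-up at u = 2: P = 5/(2 + 7) = 5/9


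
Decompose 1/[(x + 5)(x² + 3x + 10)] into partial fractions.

Cover-up at x = -5: P = 1/((-5)² + 3·(-5) + 10) = 1/20. Then Q = -P = -1/20, R = -P·(3 - 5) = 1/10
Result: (1/20)/(x + 5) - ((1/20)x - 1/10)/(x² + 3x + 10)


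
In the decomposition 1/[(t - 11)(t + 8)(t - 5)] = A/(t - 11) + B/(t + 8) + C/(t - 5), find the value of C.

Cover-up at t = 5: C = 1/[(5 - 11)(5 + 8)] = 1/[(-6)(13)] = -1/78


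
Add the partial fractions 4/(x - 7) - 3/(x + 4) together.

Common denominator (x - 7)(x + 4). Numerator: 4(x + 4) - 3(x - 7) = (4x + 16) - (3x - 21) = x + 37
Result: (x + 37)/[(x - 7)(x + 4)]


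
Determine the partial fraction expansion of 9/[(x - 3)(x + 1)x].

Using cover-up method: α = 3/4, β = 9/4, γ = -3
Result: (3/4)/(x - 3) + (9/4)/(x + 1) - 3/x


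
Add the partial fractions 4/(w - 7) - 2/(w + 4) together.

Common denominator (w - 7)(w + 4). Numerator: 4(w + 4) - 2(w - 7) = (4w + 16) - (2w - 14) = 2w + 30
Result: (2w + 30)/[(w - 7)(w + 4)]


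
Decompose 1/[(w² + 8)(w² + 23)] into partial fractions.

Coefficient matching gives A = C = 0, B = 1/(23-8) = 1/15, D = -B = -1/15
Result: (1/15)/(w² + 8) - (1/15)/(w² + 23)


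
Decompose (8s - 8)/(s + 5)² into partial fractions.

(8s - 8) = A(s + 5) + B. At s = -5: B = 8·(-5) - 8 = -48. Coeff of s: A = 8
Result: 8/(s + 5) - 48/(s + 5)²


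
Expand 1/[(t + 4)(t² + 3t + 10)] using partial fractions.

Cover-up at t = -4: α = 1/((-4)² + 3·(-4) + 10) = 1/14. Then β = -α = -1/14, γ = -α·(3 - 4) = 1/14
Result: (1/14)/(t + 4) - ((1/14)t - 1/14)/(t² + 3t + 10)


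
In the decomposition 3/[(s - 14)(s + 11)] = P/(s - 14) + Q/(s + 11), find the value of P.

Cover-up at s = 14: P = 3/(14 + 11) = 3/25


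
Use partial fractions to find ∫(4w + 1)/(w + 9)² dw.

Decompose: α = 4, β = 4·(-9) + 1 = -35, so (4w + 1)/(w + 9)² = 4/(w + 9) - 35/(w + 9)². Integrate: ∫ α/(w + 9) dw = 4 ln|(w + 9)|; ∫ β/(w + 9)² dw = 35/(w + 9). Sum: 4 ln|(w + 9)| + 35/(w + 9) + C


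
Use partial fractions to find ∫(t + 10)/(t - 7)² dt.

Decompose: A = 1, B = 1·7 + 10 = 17, so (t + 10)/(t - 7)² = 1/(t - 7) + 17/(t - 7)². Integrate: ∫ A/(t - 7) dt = ln|(t - 7)|; ∫ B/(t - 7)² dt = -17/(t - 7). Sum: ln|(t - 7)| - 17/(t - 7) + C


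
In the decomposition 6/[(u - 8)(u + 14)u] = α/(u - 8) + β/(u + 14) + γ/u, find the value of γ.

Cover-up at u = 0: γ = 6/[(0 - 8)(0 + 14)] = 6/[(-8)(14)] = -6/112 = -3/56


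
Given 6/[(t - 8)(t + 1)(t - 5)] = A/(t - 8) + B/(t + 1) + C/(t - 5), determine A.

Cover-up at t = 8: A = 6/[(8 + 1)(8 - 5)] = 6/[(9)(3)] = 6/27 = 2/9


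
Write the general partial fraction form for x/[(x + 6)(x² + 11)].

Linear + irreducible quadratic: P/(x + 6) + (Qx + R)/(x² + 11)


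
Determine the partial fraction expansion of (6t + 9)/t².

(6t + 9) = Pt + Q. At t = 0: Q = 6·0 + 9 = 9. Coeff of t: P = 6
Result: 6/t + 9/t²


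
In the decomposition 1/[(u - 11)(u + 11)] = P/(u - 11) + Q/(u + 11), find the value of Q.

Cover-up at u = -11: Q = 1/(-11 - 11) = -1/22


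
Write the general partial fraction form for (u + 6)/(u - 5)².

Repeated linear factor: α/(u - 5) + β/(u - 5)²


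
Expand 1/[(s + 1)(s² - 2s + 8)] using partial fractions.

Cover-up at s = -1: P = 1/((-1)² - 2·(-1) + 8) = 1/11. Then Q = -P = -1/11, R = -P·(-2 - 1) = 3/11
Result: (1/11)/(s + 1) - ((1/11)s - 3/11)/(s² - 2s + 8)


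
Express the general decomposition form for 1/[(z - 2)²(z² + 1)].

Repeated linear + quadratic: P/(z - 2) + Q/(z - 2)² + (Rz + S)/(z² + 1)


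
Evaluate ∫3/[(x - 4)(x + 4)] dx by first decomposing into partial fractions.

Decompose: 3/[(x - 4)(x + 4)] = (3/8)/(x - 4) - (3/8)/(x + 4). Integrate each term: (3/8) ln|(x - 4)| - (3/8) ln|(x + 4)| + C


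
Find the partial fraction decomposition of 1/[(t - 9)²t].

Cover-up at t=0: R = 1/(0 - 9)² = 1/81. Cover-up at t=9: Q = 1/(9 - 0) = 1/9. Comparing t² coeff: P = -R = -1/81
Result: (-1/81)/(t - 9) + (1/9)/(t - 9)² + (1/81)/t


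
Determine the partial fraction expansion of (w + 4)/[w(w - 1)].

At w=0: α = (1·0 + 4)/(0 - 1) = -4. At w=1: β = (1·1 + 4)/(1 - 0) = 5
Result: -4/w + 5/(w - 1)


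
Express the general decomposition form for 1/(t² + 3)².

Repeated quadratic factor: (αt + β)/(t² + 3) + (γt + δ)/(t² + 3)²


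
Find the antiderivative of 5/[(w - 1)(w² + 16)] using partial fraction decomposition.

Cover-up at w=1: α = 5/(1²+16) = 5/17. Coeff matching: β = -5/17, γ = -5/17. Decomposition: (5/17)/(w - 1) - ((5/17)w + 5/17)/(w² + 16). Integrate: linear → ln, quadratic → (1/2)ln + arctan: (5/17) ln|(w - 1)| - (5/34) ln(w² + 16) - (5/68) arctan(w/4) + C


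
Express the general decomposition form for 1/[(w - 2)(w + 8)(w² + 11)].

Two linear + quadratic: P/(w - 2) + Q/(w + 8) + (Rw + S)/(w² + 11)


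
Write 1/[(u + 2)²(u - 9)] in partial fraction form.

Cover-up at u=9: γ = 1/(9 + 2)² = 1/121. Cover-up at u=-2: β = 1/(-2 - 9) = -1/11. Comparing u² coeff: α = -γ = -1/121
Result: (-1/121)/(u + 2) - (1/11)/(u + 2)² + (1/121)/(u - 9)


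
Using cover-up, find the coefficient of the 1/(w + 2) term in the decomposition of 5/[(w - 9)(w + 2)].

Cover (w + 2), set w=-2: 5/((w - 9) at w=-2) = 5/(-11) = -5/11


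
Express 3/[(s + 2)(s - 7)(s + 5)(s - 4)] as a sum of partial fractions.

Using Heaviside cover-up: (1/54)/(s + 2) + (1/108)/(s - 7) - (1/108)/(s + 5) - (1/54)/(s - 4)


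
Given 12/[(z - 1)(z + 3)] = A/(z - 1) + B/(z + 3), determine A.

Cover-up at z = 1: A = 12/(1 + 3) = 12/4 = 3


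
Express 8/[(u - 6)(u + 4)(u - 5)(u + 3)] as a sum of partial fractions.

Using Heaviside cover-up: (4/45)/(u - 6) - (4/45)/(u + 4) - (1/9)/(u - 5) + (1/9)/(u + 3)


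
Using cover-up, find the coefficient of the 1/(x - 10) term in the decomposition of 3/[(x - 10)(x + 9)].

Cover (x - 10), set x=10: 3/((x + 9) at x=10) = 3/(19) = 3/19


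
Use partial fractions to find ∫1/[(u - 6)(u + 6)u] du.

Cover-up: α = 1/72, β = 1/72, γ = -1/36. Decomposition: (1/72)/(u - 6) + (1/72)/(u + 6) - (1/36)/u. Integrate each term: (1/72) ln|(u - 6)| + (1/72) ln|(u + 6)| - (1/36) ln|u| + C


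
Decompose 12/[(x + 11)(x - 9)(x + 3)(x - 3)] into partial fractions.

Using Heaviside cover-up: (-3/560)/(x + 11) + (1/120)/(x - 9) + (1/48)/(x + 3) - (1/42)/(x - 3)


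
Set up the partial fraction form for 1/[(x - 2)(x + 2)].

Distinct linear factors: P/(x - 2) + Q/(x + 2)


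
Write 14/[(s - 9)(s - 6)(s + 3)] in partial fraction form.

Using cover-up method: α = 7/18, β = -14/27, γ = 7/54
Result: (7/18)/(s - 9) - (14/27)/(s - 6) + (7/54)/(s + 3)


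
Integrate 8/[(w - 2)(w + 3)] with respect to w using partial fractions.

Decompose: 8/[(w - 2)(w + 3)] = (8/5)/(w - 2) - (8/5)/(w + 3). Integrate each term: (8/5) ln|(w - 2)| - (8/5) ln|(w + 3)| + C


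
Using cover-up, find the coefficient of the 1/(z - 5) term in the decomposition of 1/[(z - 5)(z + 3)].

Cover (z - 5), set z=5: 1/((z + 3) at z=5) = 1/(8) = 1/8


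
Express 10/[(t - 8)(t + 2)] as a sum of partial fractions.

10/(t - 8)(t + 2) = P/(t - 8) + Q/(t + 2). P = 10/(8 + 2) = 1, Q = 10/(-2 - 8) = -1
Result: 1/(t - 8) - 1/(t + 2)


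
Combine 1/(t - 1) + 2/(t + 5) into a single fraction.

Common denominator (t - 1)(t + 5). Numerator: 1(t + 5) + 2(t - 1) = (t + 5) + (2t - 2) = 3t + 3
Result: (3t + 3)/[(t - 1)(t + 5)]


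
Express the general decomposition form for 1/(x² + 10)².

Repeated quadratic factor: (Ax + B)/(x² + 10) + (Cx + D)/(x² + 10)²


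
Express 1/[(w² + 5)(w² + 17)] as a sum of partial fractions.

Coefficient matching gives A = C = 0, B = 1/(17-5) = 1/12, D = -B = -1/12
Result: (1/12)/(w² + 5) - (1/12)/(w² + 17)


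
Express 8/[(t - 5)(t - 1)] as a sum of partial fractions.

8/(t - 5)(t - 1) = P/(t - 5) + Q/(t - 1). P = 8/(5 - 1) = 2, Q = 8/(1 - 5) = -2
Result: 2/(t - 5) - 2/(t - 1)


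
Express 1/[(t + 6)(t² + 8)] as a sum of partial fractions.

Cover-up at t = -6: P = 1/((-6)² + 8) = 1/44. Then Q = -P = -1/44, R = -P·(0 - 6) = 3/22
Result: (1/44)/(t + 6) - ((1/44)t - 3/22)/(t² + 8)


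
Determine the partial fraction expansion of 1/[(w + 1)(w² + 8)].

Cover-up at w = -1: P = 1/((-1)² + 8) = 1/9. Then Q = -P = -1/9, R = -P·(0 - 1) = 1/9
Result: (1/9)/(w + 1) - ((1/9)w - 1/9)/(w² + 8)


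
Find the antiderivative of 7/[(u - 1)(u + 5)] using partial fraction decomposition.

Decompose: 7/[(u - 1)(u + 5)] = (7/6)/(u - 1) - (7/6)/(u + 5). Integrate each term: (7/6) ln|(u - 1)| - (7/6) ln|(u + 5)| + C


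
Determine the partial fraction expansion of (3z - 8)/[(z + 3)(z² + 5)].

At z=-3: P = (3·(-3) - 8)/((-3)² + 5) = -17/14. Q = -P = 17/14, R = 3 - (-3)·P = -9/14
Result: (-17/14)/(z + 3) + ((17/14)z - 9/14)/(z² + 5)


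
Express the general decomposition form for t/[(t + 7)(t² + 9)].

Linear + irreducible quadratic: A/(t + 7) + (Bt + C)/(t² + 9)


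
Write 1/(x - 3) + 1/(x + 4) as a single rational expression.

Common denominator (x - 3)(x + 4). Numerator: 1(x + 4) + 1(x - 3) = (x + 4) + (x - 3) = 2x + 1
Result: (2x + 1)/[(x - 3)(x + 4)]


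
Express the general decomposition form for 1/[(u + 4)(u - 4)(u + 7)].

Three distinct linear factors: A/(u + 4) + B/(u - 4) + C/(u + 7)


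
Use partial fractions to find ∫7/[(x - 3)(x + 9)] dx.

Decompose: 7/[(x - 3)(x + 9)] = (7/12)/(x - 3) - (7/12)/(x + 9). Integrate each term: (7/12) ln|(x - 3)| - (7/12) ln|(x + 9)| + C


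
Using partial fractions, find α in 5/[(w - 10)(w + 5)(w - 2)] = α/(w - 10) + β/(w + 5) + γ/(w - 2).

Cover-up at w = 10: α = 5/[(10 + 5)(10 - 2)] = 5/[(15)(8)] = 5/120 = 1/24


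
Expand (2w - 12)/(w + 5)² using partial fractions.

(2w - 12) = α(w + 5) + β. At w = -5: β = 2·(-5) - 12 = -22. Coeff of w: α = 2
Result: 2/(w + 5) - 22/(w + 5)²


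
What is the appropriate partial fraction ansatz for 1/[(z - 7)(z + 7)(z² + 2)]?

Two linear + quadratic: P/(z - 7) + Q/(z + 7) + (Rz + S)/(z² + 2)


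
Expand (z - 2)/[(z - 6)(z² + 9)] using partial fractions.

At z=6: A = (1·6 - 2)/(6² + 9) = 4/45. B = -A = -4/45, C = 1 - 6·A = 7/15
Result: (4/45)/(z - 6) - ((4/45)z - 7/15)/(z² + 9)


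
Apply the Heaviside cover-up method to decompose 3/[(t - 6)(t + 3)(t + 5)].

Cover (t - 6), t=6: P = 3/[(6 + 3)(6 + 5)] = 1/33. Cover (t + 3), t=-3: Q = 3/[(-3 - 6)(-3 + 5)] = -1/6. Cover (t + 5), t=-5: R = 3/[(-5 - 6)(-5 + 3)] = 3/22.
Result: (1/33)/(t - 6) - (1/6)/(t + 3) + (3/22)/(t + 5)


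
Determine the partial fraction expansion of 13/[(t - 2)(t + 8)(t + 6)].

Using cover-up method: P = 13/80, Q = 13/20, R = -13/16
Result: (13/80)/(t - 2) + (13/20)/(t + 8) - (13/16)/(t + 6)


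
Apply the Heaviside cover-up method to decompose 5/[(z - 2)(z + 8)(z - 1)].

Cover (z - 2), z=2: P = 5/[(2 + 8)(2 - 1)] = 1/2. Cover (z + 8), z=-8: Q = 5/[(-8 - 2)(-8 - 1)] = 1/18. Cover (z - 1), z=1: R = 5/[(1 - 2)(1 + 8)] = -5/9.
Result: (1/2)/(z - 2) + (1/18)/(z + 8) - (5/9)/(z - 1)


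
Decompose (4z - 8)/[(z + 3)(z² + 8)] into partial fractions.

At z=-3: α = (4·(-3) - 8)/((-3)² + 8) = -20/17. β = -α = 20/17, γ = 4 - (-3)·α = 8/17
Result: (-20/17)/(z + 3) + ((20/17)z + 8/17)/(z² + 8)


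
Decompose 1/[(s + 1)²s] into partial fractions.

Cover-up at s=0: C = 1/(0 + 1)² = 1. Cover-up at s=-1: B = 1/(-1 - 0) = -1. Comparing s² coeff: A = -C = -1
Result: -1/(s + 1) - 1/(s + 1)² + 1/s


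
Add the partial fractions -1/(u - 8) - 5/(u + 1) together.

Common denominator (u - 8)(u + 1). Numerator: -1(u + 1) - 5(u - 8) = (-u - 1) - (5u - 40) = -6u + 39
Result: (-6u + 39)/[(u - 8)(u + 1)]


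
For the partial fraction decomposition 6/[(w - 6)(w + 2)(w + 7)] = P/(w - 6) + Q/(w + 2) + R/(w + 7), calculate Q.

Cover-up at w = -2: Q = 6/[(-2 - 6)(-2 + 7)] = 6/[(-8)(5)] = -6/40 = -3/20


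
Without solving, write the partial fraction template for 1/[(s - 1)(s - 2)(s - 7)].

Three distinct linear factors: α/(s - 1) + β/(s - 2) + γ/(s - 7)


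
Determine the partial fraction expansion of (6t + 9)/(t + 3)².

(6t + 9) = α(t + 3) + β. At t = -3: β = 6·(-3) + 9 = -9. Coeff of t: α = 6
Result: 6/(t + 3) - 9/(t + 3)²


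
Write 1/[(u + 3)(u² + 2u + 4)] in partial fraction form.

Cover-up at u = -3: α = 1/((-3)² + 2·(-3) + 4) = 1/7. Then β = -α = -1/7, γ = -α·(2 - 3) = 1/7
Result: (1/7)/(u + 3) - ((1/7)u - 1/7)/(u² + 2u + 4)


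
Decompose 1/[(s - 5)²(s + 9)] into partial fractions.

Cover-up at s=-9: C = 1/(-9 - 5)² = 1/196. Cover-up at s=5: B = 1/(5 + 9) = 1/14. Comparing s² coeff: A = -C = -1/196
Result: (-1/196)/(s - 5) + (1/14)/(s - 5)² + (1/196)/(s + 9)
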